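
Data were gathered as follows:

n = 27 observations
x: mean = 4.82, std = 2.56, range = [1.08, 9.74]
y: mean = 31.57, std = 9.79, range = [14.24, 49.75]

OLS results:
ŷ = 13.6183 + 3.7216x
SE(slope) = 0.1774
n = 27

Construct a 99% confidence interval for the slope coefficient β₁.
The 99% CI for β₁ is (3.2271, 4.2161)

Confidence interval for the slope:

The 99% CI for β₁ is: β̂₁ ± t*(α/2, n-2) × SE(β̂₁)

Step 1: Find critical t-value
- Confidence level = 0.99
- Degrees of freedom = n - 2 = 27 - 2 = 25
- t*(α/2, 25) = 2.7874

Step 2: Calculate margin of error
Margin = 2.7874 × 0.1774 = 0.4945

Step 3: Construct interval
CI = 3.7216 ± 0.4945
CI = (3.2271, 4.2161)

Interpretation: We are 99% confident that the true slope β₁ lies between 3.2271 and 4.2161.
The interval does not include 0, suggesting a significant linear relationship.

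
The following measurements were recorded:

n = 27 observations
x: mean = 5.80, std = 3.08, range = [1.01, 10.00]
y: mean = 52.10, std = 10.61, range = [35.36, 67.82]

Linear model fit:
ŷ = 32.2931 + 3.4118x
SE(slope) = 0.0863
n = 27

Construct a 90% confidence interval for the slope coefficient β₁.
The 90% CI for β₁ is (3.2644, 3.5592)

Confidence interval for the slope:

The 90% CI for β₁ is: β̂₁ ± t*(α/2, n-2) × SE(β̂₁)

Step 1: Find critical t-value
- Confidence level = 0.9
- Degrees of freedom = n - 2 = 27 - 2 = 25
- t*(α/2, 25) = 1.7081

Step 2: Calculate margin of error
Margin = 1.7081 × 0.0863 = 0.1474

Step 3: Construct interval
CI = 3.4118 ± 0.1474
CI = (3.2644, 3.5592)

Interpretation: each one-unit increase in x is associated with a change in mean y of between 3.2644 and 3.5592, with 90% confidence.
Both endpoints are positive, so the data support a genuinely positive slope at this confidence level.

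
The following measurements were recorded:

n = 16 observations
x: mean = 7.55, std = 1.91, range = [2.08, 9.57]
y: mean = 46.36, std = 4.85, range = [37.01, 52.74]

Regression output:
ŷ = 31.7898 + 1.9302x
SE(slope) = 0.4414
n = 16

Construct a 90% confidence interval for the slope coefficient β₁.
The 90% CI for β₁ is (1.1528, 2.7076)

Confidence interval for the slope:

The 90% CI for β₁ is: β̂₁ ± t*(α/2, n-2) × SE(β̂₁)

Step 1: Find critical t-value
- Confidence level = 0.9
- Degrees of freedom = n - 2 = 16 - 2 = 14
- t*(α/2, 14) = 1.7613

Step 2: Calculate margin of error
Margin = 1.7613 × 0.4414 = 0.7774

Step 3: Construct interval
CI = 1.9302 ± 0.7774
CI = (1.1528, 2.7076)

Interpretation: each one-unit increase in x is associated with a change in mean y of between 1.1528 and 2.7076, with 90% confidence.
The interval does not include 0, suggesting a significant linear relationship.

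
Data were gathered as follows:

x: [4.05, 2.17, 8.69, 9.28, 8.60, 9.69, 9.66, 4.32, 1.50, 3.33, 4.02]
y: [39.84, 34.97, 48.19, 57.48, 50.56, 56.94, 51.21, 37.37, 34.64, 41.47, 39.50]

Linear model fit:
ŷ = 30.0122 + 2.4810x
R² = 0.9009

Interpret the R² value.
The model explains 90.09% of the variance in y (R² = 0.9009), leaving 9.91% unexplained; the fit is strong.

R² (coefficient of determination) measures the proportion of variance in y explained by the regression model.

Here R² = 0.9009:
- Explained: 90.09% of the variation in y
- Unexplained (residual): 100% − 90.09% = 9.91%
- Rule of thumb (below 0.3 weak; 0.3 to below 0.7 moderate; 0.7 and above strong) → strong

Note: R² says nothing about causation, and a high R² does not by itself mean the linear form is appropriate — check the residuals.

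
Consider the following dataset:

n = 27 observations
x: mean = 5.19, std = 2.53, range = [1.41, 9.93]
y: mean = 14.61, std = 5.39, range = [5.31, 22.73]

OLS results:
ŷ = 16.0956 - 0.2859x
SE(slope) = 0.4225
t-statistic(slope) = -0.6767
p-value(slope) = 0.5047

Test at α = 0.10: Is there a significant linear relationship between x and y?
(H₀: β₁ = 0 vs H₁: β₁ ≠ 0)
p-value = 0.5047 ≥ α = 0.10, so we fail to reject H₀. The relationship is not significant.

Hypothesis test for the slope coefficient:

H₀: β₁ = 0 (no linear relationship)
H₁: β₁ ≠ 0 (linear relationship exists)

Test statistic: t = β̂₁ / SE(β̂₁) = -0.2859 / 0.4225 = -0.6767

The p-value (0.5047) is the probability, under H₀, of a t-statistic at least as extreme as |t| = 0.6767 (two-sided, df = n − 2 = 25).

Decision rule: reject H₀ if p-value < α.
p-value = 0.5047 ≥ α = 0.10 → fail to reject H₀.

At α = 0.10 the data do not provide convincing evidence of a nonzero slope.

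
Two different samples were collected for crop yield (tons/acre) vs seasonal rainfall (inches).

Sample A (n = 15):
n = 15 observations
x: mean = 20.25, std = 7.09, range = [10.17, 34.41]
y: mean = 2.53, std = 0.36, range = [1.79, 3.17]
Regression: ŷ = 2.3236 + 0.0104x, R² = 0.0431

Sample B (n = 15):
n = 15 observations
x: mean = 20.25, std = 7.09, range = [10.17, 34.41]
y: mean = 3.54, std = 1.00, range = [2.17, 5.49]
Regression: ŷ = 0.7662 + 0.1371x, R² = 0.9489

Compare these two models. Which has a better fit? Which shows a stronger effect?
Model B has the better fit (R² = 0.9489 vs 0.0431). Model B shows the stronger effect (|β₁| = 0.1371 vs 0.0104).

Model Comparison:

Goodness of fit (R²):
- Model A: R² = 0.0431 → 4.31% of variance in crop yield explained
- Model B: R² = 0.9489 → 94.89% of variance in crop yield explained
- 0.9489 > 0.0431 → Model B has the better fit

Which has the larger per-inch effect? (|β₁|)
- Model A: β₁ = 0.0104 → predicted crop yield rises 0.0104 tons/acre per additional inch of rainfall
- Model B: β₁ = 0.1371 → predicted crop yield rises 0.1371 tons/acre per additional inch of rainfall
- |0.0104| < |0.1371| → Model B shows the stronger marginal effect

Notes:
- A steeper slope doesn't make a better model if the scatter around the line is large.
- A better fit (higher R²) doesn't necessarily mean a more important relationship.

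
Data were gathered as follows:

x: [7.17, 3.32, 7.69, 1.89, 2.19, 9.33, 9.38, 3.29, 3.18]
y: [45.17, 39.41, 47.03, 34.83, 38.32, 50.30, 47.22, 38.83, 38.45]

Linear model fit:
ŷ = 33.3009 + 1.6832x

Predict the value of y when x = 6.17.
ŷ = 43.6862

x = 6.17 lies inside the observed range [1.89, 9.38], so the fitted equation applies directly:

ŷ = 33.3009 + 1.6832 × 6.17
ŷ = 33.3009 + 10.3853
ŷ = 43.6862

This is a point prediction; actual observations scatter around it by roughly the residual standard deviation.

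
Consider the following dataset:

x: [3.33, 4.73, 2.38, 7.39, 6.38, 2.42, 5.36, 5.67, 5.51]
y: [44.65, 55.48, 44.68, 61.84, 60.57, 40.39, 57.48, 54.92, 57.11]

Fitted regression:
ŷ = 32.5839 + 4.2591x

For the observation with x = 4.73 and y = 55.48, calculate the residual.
Residual = 2.7506

The residual is the difference between the actual value and the predicted value:

Residual = y - ŷ

Step 1: Calculate predicted value
ŷ = 32.5839 + 4.2591 × 4.73
ŷ = 52.7294

Step 2: Calculate residual
Residual = 55.48 - 52.7294
Residual = 2.7506

Sign check: y > ŷ, so the point is above the line and the fit underestimates here.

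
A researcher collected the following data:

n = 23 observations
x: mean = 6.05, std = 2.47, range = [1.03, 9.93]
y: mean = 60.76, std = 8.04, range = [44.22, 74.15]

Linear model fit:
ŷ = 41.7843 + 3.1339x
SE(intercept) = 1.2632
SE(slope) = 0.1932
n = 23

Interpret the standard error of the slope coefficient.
The slope 3.1339 is pinned down to within about ±0.1932 (one SE) by these data — relative uncertainty 6.2%, i.e. precise.

What SE measures:
- The standard error quantifies the sampling variability of the coefficient estimate
- It is the estimated standard deviation of β̂₁ across hypothetical repeated samples of the same size
- Smaller SE → more precise estimate

Relative precision:
- SE / |β̂₁| = 0.1932 / 3.1339 = 6.2%
- Rule of thumb (under 20%: precise; 20% to under 50%: moderately precise; 50% or more: imprecise) → precise

Link to interval estimation: a confidence interval for β₁ is β̂₁ ± t* × 0.1932, so SE sets the half-width per unit of t*.

What drives SE(β̂₁): more residual scatter → larger SE; wider spread of x values → smaller SE.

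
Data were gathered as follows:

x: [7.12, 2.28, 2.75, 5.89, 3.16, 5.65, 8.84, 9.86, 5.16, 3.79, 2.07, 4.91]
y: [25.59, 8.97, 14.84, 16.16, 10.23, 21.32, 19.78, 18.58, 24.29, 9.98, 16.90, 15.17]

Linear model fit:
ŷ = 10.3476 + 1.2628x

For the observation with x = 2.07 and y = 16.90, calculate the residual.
Residual = 3.9384

The residual is the difference between the actual value and the predicted value:

Residual = y - ŷ

Step 1: Calculate predicted value
ŷ = 10.3476 + 1.2628 × 2.07
ŷ = 12.9616

Step 2: Calculate residual
Residual = 16.90 - 12.9616
Residual = 3.9384

Interpretation: the model underestimates the actual value by 3.9384 at this point (positive residual → observation lies above the fitted line).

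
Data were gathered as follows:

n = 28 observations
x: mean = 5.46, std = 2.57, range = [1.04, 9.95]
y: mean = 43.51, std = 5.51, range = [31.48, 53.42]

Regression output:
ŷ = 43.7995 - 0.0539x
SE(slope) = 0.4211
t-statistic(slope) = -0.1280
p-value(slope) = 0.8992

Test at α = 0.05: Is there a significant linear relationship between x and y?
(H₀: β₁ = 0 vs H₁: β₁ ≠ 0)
p-value = 0.8992 ≥ α = 0.05, so we fail to reject H₀. The relationship is not significant.

Hypothesis test for the slope coefficient:

H₀: β₁ = 0 (no linear relationship)
H₁: β₁ ≠ 0 (linear relationship exists)

Test statistic: t = β̂₁ / SE(β̂₁) = -0.0539 / 0.4211 = -0.1280

The p-value (0.8992) is the probability, under H₀, of a t-statistic at least as extreme as |t| = 0.1280 (two-sided, df = n − 2 = 26).

Decision rule: reject H₀ if p-value < α.
p-value = 0.8992 ≥ α = 0.05 → fail to reject H₀.

Conclusion: the linear association between x and y is not significant at the 5% level.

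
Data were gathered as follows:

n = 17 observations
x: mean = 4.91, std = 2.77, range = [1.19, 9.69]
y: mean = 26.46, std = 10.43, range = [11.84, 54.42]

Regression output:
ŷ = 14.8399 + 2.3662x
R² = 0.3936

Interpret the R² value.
About 39.36% of the variability in y is accounted for by the regression on x (R² = 0.3936) — a moderate linear fit.

R² (coefficient of determination) measures the proportion of variance in y explained by the regression model.

Here R² = 0.3936:
- Explained: 39.36% of the variation in y
- Unexplained (residual): 100% − 39.36% = 60.64%
- Rule of thumb (below 0.3 weak; 0.3 to below 0.7 moderate; 0.7 and above strong) → moderate

Note: R² says nothing about causation, and a high R² does not by itself mean the linear form is appropriate — check the residuals.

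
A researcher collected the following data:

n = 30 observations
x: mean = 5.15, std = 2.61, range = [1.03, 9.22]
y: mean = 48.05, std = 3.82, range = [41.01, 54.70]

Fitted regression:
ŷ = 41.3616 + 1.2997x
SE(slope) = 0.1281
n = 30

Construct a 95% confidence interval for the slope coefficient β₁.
The 95% CI for β₁ is (1.0373, 1.5621)

Confidence interval for the slope:

The 95% CI for β₁ is: β̂₁ ± t*(α/2, n-2) × SE(β̂₁)

Step 1: Find critical t-value
- Confidence level = 0.95
- Degrees of freedom = n - 2 = 30 - 2 = 28
- t*(α/2, 28) = 2.0484

Step 2: Calculate margin of error
Margin = 2.0484 × 0.1281 = 0.2624

Step 3: Construct interval
CI = 1.2997 ± 0.2624
CI = (1.0373, 1.5621)

Interpretation: intervals built this way capture the true β₁ in 95% of repeated samples; here the plausible range for the per-unit effect of x on y is 1.0373 to 1.5621.
Since 0 is outside the interval, a two-sided test at α = 0.05 would reject H₀: β₁ = 0.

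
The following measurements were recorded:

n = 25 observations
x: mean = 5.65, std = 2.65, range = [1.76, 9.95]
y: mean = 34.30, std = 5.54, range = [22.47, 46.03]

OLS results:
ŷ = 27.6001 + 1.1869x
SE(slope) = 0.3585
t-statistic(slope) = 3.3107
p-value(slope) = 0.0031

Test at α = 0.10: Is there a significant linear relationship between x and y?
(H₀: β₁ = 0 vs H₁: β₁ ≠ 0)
Reject H₀: p-value = 0.0031 < α = 0.10. The linear relationship is significant at the 10% level.

Hypothesis test for the slope coefficient:

H₀: β₁ = 0 (no linear relationship)
H₁: β₁ ≠ 0 (linear relationship exists)

Test statistic: t = β̂₁ / SE(β̂₁) = 1.1869 / 0.3585 = 3.3107

p = 0.0031: how often a slope estimate this far from 0 (in SE units) would arise by chance if β₁ were truly 0.

Decision rule: reject H₀ if p-value < α.
p-value = 0.0031 < α = 0.10 → reject H₀.

At α = 0.10 the data do provide convincing evidence of a nonzero slope.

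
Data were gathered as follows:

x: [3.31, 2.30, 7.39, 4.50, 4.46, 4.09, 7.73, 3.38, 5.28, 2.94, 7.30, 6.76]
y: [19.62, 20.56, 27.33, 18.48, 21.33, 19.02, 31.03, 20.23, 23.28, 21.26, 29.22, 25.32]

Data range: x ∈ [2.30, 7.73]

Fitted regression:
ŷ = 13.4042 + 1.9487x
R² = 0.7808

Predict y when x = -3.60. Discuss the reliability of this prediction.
ŷ = 6.3889 (extrapolation — x = -3.60 lies outside [2.30, 7.73], so reliability is low).

Prediction calculation:
ŷ = 13.4042 + 1.9487 × (-3.60)
ŷ = 6.3889

Reliability:
- Data range: x ∈ [2.30, 7.73]
- Prediction point: x = -3.60 is 5.90 units below the observed range → this is EXTRAPOLATION, not interpolation

Why that matters here:
- R² describes fit only over the sampled x values; it says nothing about behaviour beyond them
- Real relationships often flatten, saturate, or turn nonlinear at extremes
- There are no observations near this x to validate the fitted line there

The R² = 0.7808 only validates the fit within [2.30, 7.73]; treat ŷ = 6.3889 with caution.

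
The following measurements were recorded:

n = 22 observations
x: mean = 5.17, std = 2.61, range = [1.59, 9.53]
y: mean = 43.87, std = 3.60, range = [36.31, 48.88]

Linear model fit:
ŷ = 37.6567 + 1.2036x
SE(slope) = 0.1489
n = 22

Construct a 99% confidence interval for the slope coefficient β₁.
The 99% CI for β₁ is (0.7799, 1.6273)

Confidence interval for the slope:

The 99% CI for β₁ is: β̂₁ ± t*(α/2, n-2) × SE(β̂₁)

Step 1: Find critical t-value
- Confidence level = 0.99
- Degrees of freedom = n - 2 = 22 - 2 = 20
- t*(α/2, 20) = 2.8453

Step 2: Calculate margin of error
Margin = 2.8453 × 0.1489 = 0.4237

Step 3: Construct interval
CI = 1.2036 ± 0.4237
CI = (0.7799, 1.6273)

Interpretation: intervals built this way capture the true β₁ in 99% of repeated samples; here the plausible range for the per-unit effect of x on y is 0.7799 to 1.6273.
The interval does not include 0, suggesting a significant linear relationship.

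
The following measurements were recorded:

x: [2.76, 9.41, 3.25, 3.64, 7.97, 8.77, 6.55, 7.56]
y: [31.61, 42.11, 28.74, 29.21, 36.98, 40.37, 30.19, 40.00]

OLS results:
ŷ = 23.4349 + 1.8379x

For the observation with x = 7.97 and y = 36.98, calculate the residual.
Residual = -1.1030

The residual is the difference between the actual value and the predicted value:

Residual = y - ŷ

Step 1: Calculate predicted value
ŷ = 23.4349 + 1.8379 × 7.97
ŷ = 38.0830

Step 2: Calculate residual
Residual = 36.98 - 38.0830
Residual = -1.1030

The residual is negative, so the observed y = 36.98 sits below the regression line (the line overestimates it by 1.1030).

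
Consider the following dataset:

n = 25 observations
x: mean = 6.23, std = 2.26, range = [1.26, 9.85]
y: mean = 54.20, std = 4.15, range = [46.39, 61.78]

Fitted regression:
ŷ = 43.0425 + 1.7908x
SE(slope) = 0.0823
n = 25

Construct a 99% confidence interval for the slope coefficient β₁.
The 99% CI for β₁ is (1.5598, 2.0218)

Confidence interval for the slope:

The 99% CI for β₁ is: β̂₁ ± t*(α/2, n-2) × SE(β̂₁)

Step 1: Find critical t-value
- Confidence level = 0.99
- Degrees of freedom = n - 2 = 25 - 2 = 23
- t*(α/2, 23) = 2.8073

Step 2: Calculate margin of error
Margin = 2.8073 × 0.0823 = 0.2310

Step 3: Construct interval
CI = 1.7908 ± 0.2310
CI = (1.5598, 2.0218)

Interpretation: intervals built this way capture the true β₁ in 99% of repeated samples; here the plausible range for the per-unit effect of x on y is 1.5598 to 2.0218.
Since 0 is outside the interval, a two-sided test at α = 0.01 would reject H₀: β₁ = 0.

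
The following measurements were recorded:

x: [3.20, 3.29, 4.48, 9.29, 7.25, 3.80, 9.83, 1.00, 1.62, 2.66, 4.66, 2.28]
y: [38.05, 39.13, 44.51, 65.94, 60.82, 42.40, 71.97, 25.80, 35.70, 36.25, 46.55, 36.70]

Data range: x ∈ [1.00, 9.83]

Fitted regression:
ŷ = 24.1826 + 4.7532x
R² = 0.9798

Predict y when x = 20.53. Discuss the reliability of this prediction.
ŷ = 121.7658 (extrapolation — x = 20.53 lies outside [1.00, 9.83], so reliability is low).

Prediction calculation:
ŷ = 24.1826 + 4.7532 × 20.53
ŷ = 121.7658

Reliability:
- Data range: x ∈ [1.00, 9.83]
- Prediction point: x = 20.53 is 10.70 units above the observed range → this is EXTRAPOLATION, not interpolation

Why that matters here:
- Real relationships often flatten, saturate, or turn nonlinear at extremes
- R² describes fit only over the sampled x values; it says nothing about behaviour beyond them
- There are no observations near this x to validate the fitted line there

Report the number if required, but flag clearly that it is an extrapolation.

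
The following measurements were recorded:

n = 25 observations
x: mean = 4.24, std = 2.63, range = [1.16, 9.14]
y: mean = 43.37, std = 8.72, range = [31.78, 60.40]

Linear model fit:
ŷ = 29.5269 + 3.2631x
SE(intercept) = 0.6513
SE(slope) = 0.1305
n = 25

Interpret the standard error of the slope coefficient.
SE(slope) = 0.1305 measures the uncertainty in the estimated slope. The coefficient is estimated precisely (SE/|β̂₁| = 4.0%).

What SE measures:
- The standard error quantifies the sampling variability of the coefficient estimate
- It is the estimated standard deviation of β̂₁ across hypothetical repeated samples of the same size
- Smaller SE → more precise estimate

Relative precision:
- SE / |β̂₁| = 0.1305 / 3.2631 = 4.0%
- Rule of thumb (under 20%: precise; 20% to under 50%: moderately precise; 50% or more: imprecise) → precise

Link to the t-test: t = β̂₁ / SE(β̂₁) = 3.2631 / 0.1305 = 25.0046, the statistic for H₀: β₁ = 0.

What drives SE(β̂₁): larger n (here n = 25) → smaller SE; more residual scatter → larger SE.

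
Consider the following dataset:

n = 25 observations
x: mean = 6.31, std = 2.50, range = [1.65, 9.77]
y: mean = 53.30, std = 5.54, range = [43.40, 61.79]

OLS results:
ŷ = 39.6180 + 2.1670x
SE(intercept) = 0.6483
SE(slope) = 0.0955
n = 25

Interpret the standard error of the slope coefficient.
SE(slope) = 0.0955 measures the uncertainty in the estimated slope. The coefficient is estimated precisely (SE/|β̂₁| = 4.4%).

SE(β̂₁) = s / √Sxx, where s is the residual standard deviation and Sxx = Σ(x − x̄)². It is the yardstick for how far β̂₁ = 2.1670 could plausibly be from the true slope.

Relative precision:
- SE / |β̂₁| = 0.0955 / 2.1670 = 4.4%
- Rule of thumb (under 20%: precise; 20% to under 50%: moderately precise; 50% or more: imprecise) → precise

Rough 95% range (±2 SE): 2.1670 ± 0.1910 → (1.9760, 2.3580).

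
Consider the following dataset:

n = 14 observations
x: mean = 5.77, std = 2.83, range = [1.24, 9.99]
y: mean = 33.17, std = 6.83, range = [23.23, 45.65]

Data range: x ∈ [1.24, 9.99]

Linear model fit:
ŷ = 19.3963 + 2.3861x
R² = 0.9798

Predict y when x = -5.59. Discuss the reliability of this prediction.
ŷ = 6.0580 (extrapolation — x = -5.59 lies outside [1.24, 9.99], so reliability is low).

Prediction calculation:
ŷ = 19.3963 + 2.3861 × (-5.59)
ŷ = 6.0580

Reliability:
- Data range: x ∈ [1.24, 9.99]
- Prediction point: x = -5.59 is 6.83 units below the observed range → this is EXTRAPOLATION, not interpolation

Why that matters here:
- R² describes fit only over the sampled x values; it says nothing about behaviour beyond them
- The linear relationship may not hold outside the observed range
- Real relationships often flatten, saturate, or turn nonlinear at extremes

Report the number if required, but flag clearly that it is an extrapolation.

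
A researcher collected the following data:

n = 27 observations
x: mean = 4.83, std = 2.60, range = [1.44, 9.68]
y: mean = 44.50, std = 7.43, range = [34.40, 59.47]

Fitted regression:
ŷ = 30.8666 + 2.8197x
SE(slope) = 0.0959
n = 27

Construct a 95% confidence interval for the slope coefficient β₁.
The 95% CI for β₁ is (2.6222, 3.0172)

Confidence interval for the slope:

The 95% CI for β₁ is: β̂₁ ± t*(α/2, n-2) × SE(β̂₁)

Step 1: Find critical t-value
- Confidence level = 0.95
- Degrees of freedom = n - 2 = 27 - 2 = 25
- t*(α/2, 25) = 2.0595

Step 2: Calculate margin of error
Margin = 2.0595 × 0.0959 = 0.1975

Step 3: Construct interval
CI = 2.8197 ± 0.1975
CI = (2.6222, 3.0172)

Interpretation: each one-unit increase in x is associated with a change in mean y of between 2.6222 and 3.0172, with 95% confidence.
The interval does not include 0, suggesting a significant linear relationship.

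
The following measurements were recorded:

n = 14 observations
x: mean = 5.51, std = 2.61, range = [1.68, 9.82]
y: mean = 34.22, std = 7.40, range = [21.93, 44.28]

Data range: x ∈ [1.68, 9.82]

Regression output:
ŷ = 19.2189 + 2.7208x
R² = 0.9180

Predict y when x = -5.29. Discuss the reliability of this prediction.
The equation gives ŷ = 4.8259; however x = -5.29 is 6.97 units below the observed range, so this extrapolated value should not be trusted.

Prediction calculation:
ŷ = 19.2189 + 2.7208 × (-5.29)
ŷ = 4.8259

Reliability:
- Data range: x ∈ [1.68, 9.82]
- Prediction point: x = -5.29 is 6.97 units below the observed range → this is EXTRAPOLATION, not interpolation

Why that matters here:
- The linear relationship may not hold outside the observed range
- There are no observations near this x to validate the fitted line there
- R² describes fit only over the sampled x values; it says nothing about behaviour beyond them

The R² = 0.9180 only validates the fit within [1.68, 9.82]; treat ŷ = 4.8259 with caution.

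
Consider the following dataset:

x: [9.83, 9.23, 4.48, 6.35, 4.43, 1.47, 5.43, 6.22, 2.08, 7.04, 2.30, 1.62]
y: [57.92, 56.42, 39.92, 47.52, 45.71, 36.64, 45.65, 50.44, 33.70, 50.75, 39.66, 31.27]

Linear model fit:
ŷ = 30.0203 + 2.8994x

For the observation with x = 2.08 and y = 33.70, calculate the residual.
Residual = -2.3511

The residual is the difference between the actual value and the predicted value:

Residual = y - ŷ

Step 1: Calculate predicted value
ŷ = 30.0203 + 2.8994 × 2.08
ŷ = 36.0511

Step 2: Calculate residual
Residual = 33.70 - 36.0511
Residual = -2.3511

The residual is negative, so the observed y = 33.70 sits below the regression line (the line overestimates it by 2.3511).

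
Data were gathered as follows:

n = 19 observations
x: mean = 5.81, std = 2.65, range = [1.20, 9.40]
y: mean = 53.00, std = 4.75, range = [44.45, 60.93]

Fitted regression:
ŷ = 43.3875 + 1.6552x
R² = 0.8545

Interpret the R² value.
About 85.45% of the variability in y is accounted for by the regression on x (R² = 0.8545) — a strong linear fit.

R² = 1 − SS_res/SS_tot compares the residual scatter to the total scatter of y about its mean.

Here R² = 0.8545:
- Explained: 85.45% of the variation in y
- Unexplained (residual): 100% − 85.45% = 14.55%
- Rule of thumb (below 0.3 weak; 0.3 to below 0.7 moderate; 0.7 and above strong) → strong

Calculation: R² = 1 − (SS_res / SS_tot), where SS_res is the sum of squared residuals and SS_tot the total sum of squares.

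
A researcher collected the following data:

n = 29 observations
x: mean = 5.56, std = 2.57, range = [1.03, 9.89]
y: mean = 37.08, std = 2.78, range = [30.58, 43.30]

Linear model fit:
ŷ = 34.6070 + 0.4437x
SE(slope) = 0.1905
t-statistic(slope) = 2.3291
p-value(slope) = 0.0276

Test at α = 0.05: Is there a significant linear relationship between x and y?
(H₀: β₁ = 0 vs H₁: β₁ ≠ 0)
p-value = 0.0276 < α = 0.05, so we reject H₀. The relationship is significant.

Hypothesis test for the slope coefficient:

H₀: β₁ = 0 (no linear relationship)
H₁: β₁ ≠ 0 (linear relationship exists)

Test statistic: t = β̂₁ / SE(β̂₁) = 0.4437 / 0.1905 = 2.3291

The p-value (0.0276) is the probability, under H₀, of a t-statistic at least as extreme as |t| = 2.3291 (two-sided, df = n − 2 = 27).

Decision rule: reject H₀ if p-value < α.
p-value = 0.0276 < α = 0.05 → reject H₀.

There is sufficient evidence at the 5% significance level to conclude that a linear relationship exists between x and y.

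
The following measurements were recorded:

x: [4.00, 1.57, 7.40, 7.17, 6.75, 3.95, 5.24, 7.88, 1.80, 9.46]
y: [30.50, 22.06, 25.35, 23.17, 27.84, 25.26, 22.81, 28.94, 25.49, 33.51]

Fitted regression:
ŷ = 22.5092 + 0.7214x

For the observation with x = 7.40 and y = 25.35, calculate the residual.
Residual = -2.4976

The residual is the difference between the actual value and the predicted value:

Residual = y - ŷ

Step 1: Calculate predicted value
ŷ = 22.5092 + 0.7214 × 7.40
ŷ = 27.8476

Step 2: Calculate residual
Residual = 25.35 - 27.8476
Residual = -2.4976

The residual is negative, so the observed y = 25.35 sits below the regression line (the line overestimates it by 2.4976).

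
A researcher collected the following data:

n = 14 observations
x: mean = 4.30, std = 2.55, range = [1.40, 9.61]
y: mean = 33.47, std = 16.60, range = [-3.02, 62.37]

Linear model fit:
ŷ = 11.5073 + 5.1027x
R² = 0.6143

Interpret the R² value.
R² = 0.6143 means 61.43% of the variation in y is explained by the linear relationship with x. This indicates a moderate fit.

R² = 1 − SS_res/SS_tot compares the residual scatter to the total scatter of y about its mean.

Here R² = 0.6143:
- Explained: 61.43% of the variation in y
- Unexplained (residual): 100% − 61.43% = 38.57%
- Rule of thumb (below 0.3 weak; 0.3 to below 0.7 moderate; 0.7 and above strong) → moderate

Note: R² says nothing about causation, and a high R² does not by itself mean the linear form is appropriate — check the residuals.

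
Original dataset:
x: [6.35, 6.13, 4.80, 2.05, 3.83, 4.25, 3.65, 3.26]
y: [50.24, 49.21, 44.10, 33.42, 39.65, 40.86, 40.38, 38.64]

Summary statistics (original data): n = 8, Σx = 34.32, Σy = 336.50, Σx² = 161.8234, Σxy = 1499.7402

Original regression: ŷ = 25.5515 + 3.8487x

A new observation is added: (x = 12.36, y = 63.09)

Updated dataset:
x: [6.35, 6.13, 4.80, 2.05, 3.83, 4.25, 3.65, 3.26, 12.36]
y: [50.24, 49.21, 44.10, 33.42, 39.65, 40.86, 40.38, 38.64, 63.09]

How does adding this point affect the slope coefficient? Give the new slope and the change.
The slope changes from 3.8487 to 2.8559 (change of -0.9928, or -25.8%).

The new point has HIGH LEVERAGE: x = 12.36 is far from the original mean x̄ = 34.32/8 ≈ 4.29 (original range [2.05, 6.35]).

Step 1: Update the sums with the new point (n goes from 8 to 9)
Σx  = 34.32 + 12.36 = 46.68
Σy  = 336.50 + 63.09 = 399.59
Σx² = 161.8234 + 12.36² = 161.8234 + 152.7696 = 314.5930
Σxy = 1499.7402 + 12.36×63.09 = 1499.7402 + 779.7924 = 2279.5326

Step 2: Recompute the slope with b₁ = (nΣxy − ΣxΣy) / (nΣx² − (Σx)²)
Numerator   = 9×2279.5326 − 46.68×399.59 = 20515.7934 − 18652.8612 = 1862.9322
Denominator = 9×314.5930 − 46.68² = 2831.3370 − 2179.0224 = 652.3146
b₁(new) = 1862.9322 / 652.3146 = 2.8559

(Same formula on the original sums: (8×1499.7402 − 34.32×336.50) / (8×161.8234 − 34.32²) = 449.2416 / 116.7248 = 3.8487, matching the given fit.)

Step 3: Change in slope
Δβ₁ = 2.8559 − 3.8487 = -0.9928
Relative change = -0.9928 / 3.8487 × 100% = -25.8%
→ the slope decreases when the point is added.

A high-leverage point only changes the slope if it is off the original line; here y = 63.09 is below the original trend, so the slope decreases.
In practice: check such a point for data-entry or measurement error.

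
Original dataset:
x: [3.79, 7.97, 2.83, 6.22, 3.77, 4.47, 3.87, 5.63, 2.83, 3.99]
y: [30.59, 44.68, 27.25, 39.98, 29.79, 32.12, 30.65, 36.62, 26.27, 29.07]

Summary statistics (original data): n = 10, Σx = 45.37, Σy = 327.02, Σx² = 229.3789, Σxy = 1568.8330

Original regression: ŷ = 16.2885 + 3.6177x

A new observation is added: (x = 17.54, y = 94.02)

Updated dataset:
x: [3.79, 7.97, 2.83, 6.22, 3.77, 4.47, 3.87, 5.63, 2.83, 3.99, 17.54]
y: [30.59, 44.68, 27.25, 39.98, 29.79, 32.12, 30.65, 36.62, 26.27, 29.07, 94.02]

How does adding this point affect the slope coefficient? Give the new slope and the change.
The slope changes from 3.6177 to 4.5699 (change of +0.9522, or +26.3%).

The new point has HIGH LEVERAGE: x = 17.54 is far from the original mean x̄ = 45.37/10 ≈ 4.54 (original range [2.83, 7.97]).

Step 1: Update the sums with the new point (n goes from 10 to 11)
Σx  = 45.37 + 17.54 = 62.91
Σy  = 327.02 + 94.02 = 421.04
Σx² = 229.3789 + 17.54² = 229.3789 + 307.6516 = 537.0305
Σxy = 1568.8330 + 17.54×94.02 = 1568.8330 + 1649.1108 = 3217.9438

Step 2: Recompute the slope with b₁ = (nΣxy − ΣxΣy) / (nΣx² − (Σx)²)
Numerator   = 11×3217.9438 − 62.91×421.04 = 35397.3818 − 26487.6264 = 8909.7554
Denominator = 11×537.0305 − 62.91² = 5907.3355 − 3957.6681 = 1949.6674
b₁(new) = 8909.7554 / 1949.6674 = 4.5699

(Same formula on the original sums: (10×1568.8330 − 45.37×327.02) / (10×229.3789 − 45.37²) = 851.4326 / 235.3521 = 3.6177, matching the given fit.)

Step 3: Change in slope
Δβ₁ = 4.5699 − 3.6177 = +0.9522
Relative change = +0.9522 / 3.6177 × 100% = +26.3%
→ the slope increases when the point is added.

Because the point sits above the extension of the original line at a high-leverage x, it tilts the fit up.
In practice: refit with and without it and report both if conclusions differ.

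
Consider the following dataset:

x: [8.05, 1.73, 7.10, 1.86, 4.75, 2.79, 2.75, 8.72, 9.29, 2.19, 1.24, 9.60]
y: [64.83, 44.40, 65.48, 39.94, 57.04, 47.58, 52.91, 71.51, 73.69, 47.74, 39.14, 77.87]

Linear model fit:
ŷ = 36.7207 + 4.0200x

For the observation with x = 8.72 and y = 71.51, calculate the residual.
Residual = -0.2651

The residual is the difference between the actual value and the predicted value:

Residual = y - ŷ

Step 1: Calculate predicted value
ŷ = 36.7207 + 4.0200 × 8.72
ŷ = 71.7751

Step 2: Calculate residual
Residual = 71.51 - 71.7751
Residual = -0.2651

The residual is negative, so the observed y = 71.51 sits below the regression line (the line overestimates it by 0.2651).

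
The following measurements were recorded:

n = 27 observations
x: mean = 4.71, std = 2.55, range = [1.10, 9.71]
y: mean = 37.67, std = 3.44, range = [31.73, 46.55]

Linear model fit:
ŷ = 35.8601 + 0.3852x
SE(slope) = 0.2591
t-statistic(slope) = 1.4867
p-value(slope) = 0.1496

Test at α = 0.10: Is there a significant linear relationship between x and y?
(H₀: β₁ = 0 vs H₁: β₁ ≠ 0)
p-value = 0.1496 ≥ α = 0.10, so we fail to reject H₀. The relationship is not significant.

Hypothesis test for the slope coefficient:

H₀: β₁ = 0 (no linear relationship)
H₁: β₁ ≠ 0 (linear relationship exists)

Test statistic: t = β̂₁ / SE(β̂₁) = 0.3852 / 0.2591 = 1.4867

With df = 25, the two-sided p-value for |t| = 1.4867 is 0.1496.

Decision rule: reject H₀ if p-value < α.
p-value = 0.1496 ≥ α = 0.10 → fail to reject H₀.

Conclusion: the linear association between x and y is not significant at the 10% level.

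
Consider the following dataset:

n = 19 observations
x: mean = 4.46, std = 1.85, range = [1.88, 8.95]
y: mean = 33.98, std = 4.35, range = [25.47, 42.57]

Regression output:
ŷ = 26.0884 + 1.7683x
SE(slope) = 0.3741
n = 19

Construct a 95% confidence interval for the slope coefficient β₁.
The 95% CI for β₁ is (0.9790, 2.5576)

Confidence interval for the slope:

The 95% CI for β₁ is: β̂₁ ± t*(α/2, n-2) × SE(β̂₁)

Step 1: Find critical t-value
- Confidence level = 0.95
- Degrees of freedom = n - 2 = 19 - 2 = 17
- t*(α/2, 17) = 2.1098

Step 2: Calculate margin of error
Margin = 2.1098 × 0.3741 = 0.7893

Step 3: Construct interval
CI = 1.7683 ± 0.7893
CI = (0.9790, 2.5576)

Interpretation: We are 95% confident that the true slope β₁ lies between 0.9790 and 2.5576.
Since 0 is outside the interval, a two-sided test at α = 0.05 would reject H₀: β₁ = 0.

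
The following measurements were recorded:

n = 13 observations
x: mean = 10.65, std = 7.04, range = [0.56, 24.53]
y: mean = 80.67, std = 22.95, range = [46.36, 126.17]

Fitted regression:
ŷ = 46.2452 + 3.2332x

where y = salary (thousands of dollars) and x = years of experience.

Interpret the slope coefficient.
For each additional year of experience, predicted salary increases by approximately 3.2332 thousand dollars.

The slope β₁ = 3.2332 gives the rate at which the fitted salary changes with experience.

Interpretation:
- Experience up by 1 year → predicted salary increases by 3.2332 thousand dollars
- This is a linear approximation: the same per-unit change is assumed across the whole observed x range
- The sign (+) gives the direction; the magnitude 3.2332 gives the size of the effect per year

The intercept β₀ = 46.2452 is the predicted salary when experience = 0; since the smallest observed x is 0.56, this is an extrapolation and mainly anchors the line.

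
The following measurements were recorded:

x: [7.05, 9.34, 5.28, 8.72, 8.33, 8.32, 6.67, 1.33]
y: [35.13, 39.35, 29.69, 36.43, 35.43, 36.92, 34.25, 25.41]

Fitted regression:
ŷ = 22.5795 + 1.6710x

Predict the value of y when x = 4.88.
ŷ = 30.7340

x = 4.88 lies inside the observed range [1.33, 9.34], so the fitted equation applies directly:

ŷ = 22.5795 + 1.6710 × 4.88
ŷ = 22.5795 + 8.1545
ŷ = 30.7340

This is the fitted mean response at that x — an individual observation would come with a wider prediction interval.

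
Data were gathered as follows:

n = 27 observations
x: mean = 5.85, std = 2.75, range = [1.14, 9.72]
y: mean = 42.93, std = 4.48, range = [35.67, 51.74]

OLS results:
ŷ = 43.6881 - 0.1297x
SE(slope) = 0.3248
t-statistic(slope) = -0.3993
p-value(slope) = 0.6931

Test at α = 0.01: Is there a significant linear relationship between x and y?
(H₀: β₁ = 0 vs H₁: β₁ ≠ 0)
Fail to reject H₀: p-value = 0.6931 ≥ α = 0.01. The linear relationship is not significant at the 1% level.

Hypothesis test for the slope coefficient:

H₀: β₁ = 0 (no linear relationship)
H₁: β₁ ≠ 0 (linear relationship exists)

Test statistic: t = β̂₁ / SE(β̂₁) = -0.1297 / 0.3248 = -0.3993

The p-value (0.6931) is the probability, under H₀, of a t-statistic at least as extreme as |t| = 0.3993 (two-sided, df = n − 2 = 25).

Decision rule: reject H₀ if p-value < α.
p-value = 0.6931 ≥ α = 0.01 → fail to reject H₀.

At α = 0.01 the data do not provide convincing evidence of a nonzero slope.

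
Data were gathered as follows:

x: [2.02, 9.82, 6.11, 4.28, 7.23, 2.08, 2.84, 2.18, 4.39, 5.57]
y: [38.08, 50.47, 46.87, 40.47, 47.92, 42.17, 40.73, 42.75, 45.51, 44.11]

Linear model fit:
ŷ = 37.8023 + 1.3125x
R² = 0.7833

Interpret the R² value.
R² = 0.7833 means 78.33% of the variation in y is explained by the linear relationship with x. This indicates a strong fit.

R² = 1 − SS_res/SS_tot compares the residual scatter to the total scatter of y about its mean.

Here R² = 0.7833:
- Explained: 78.33% of the variation in y
- Unexplained (residual): 100% − 78.33% = 21.67%
- Rule of thumb (below 0.3 weak; 0.3 to below 0.7 moderate; 0.7 and above strong) → strong

Note: R² says nothing about causation, and a high R² does not by itself mean the linear form is appropriate — check the residuals.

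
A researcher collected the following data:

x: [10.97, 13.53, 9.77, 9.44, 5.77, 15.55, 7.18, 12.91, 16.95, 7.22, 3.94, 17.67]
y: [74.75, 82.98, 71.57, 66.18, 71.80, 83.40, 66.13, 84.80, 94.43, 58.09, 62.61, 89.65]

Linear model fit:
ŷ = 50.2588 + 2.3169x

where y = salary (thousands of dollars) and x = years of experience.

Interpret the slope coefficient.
On average, salary is about 2.3169 thousand dollars higher for every extra year of experience.

The slope β₁ = 2.3169 gives the rate at which the fitted salary changes with experience.

Interpretation:
- Experience up by 1 year → predicted salary increases by 2.3169 thousand dollars
- This is a linear approximation: the same per-unit change is assumed across the whole observed x range
- The sign (+) gives the direction; the magnitude 2.3169 gives the size of the effect per year

(β₀ = 50.2588 is the fitted value at x = 0 and is not part of the slope interpretation.)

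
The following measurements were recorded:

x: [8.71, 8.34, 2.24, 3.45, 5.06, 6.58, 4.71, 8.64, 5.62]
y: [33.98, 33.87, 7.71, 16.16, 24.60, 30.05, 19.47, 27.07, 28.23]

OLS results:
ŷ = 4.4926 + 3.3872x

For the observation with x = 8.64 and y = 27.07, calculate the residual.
Residual = -6.6880

The residual is the difference between the actual value and the predicted value:

Residual = y - ŷ

Step 1: Calculate predicted value
ŷ = 4.4926 + 3.3872 × 8.64
ŷ = 33.7580

Step 2: Calculate residual
Residual = 27.07 - 33.7580
Residual = -6.6880

Interpretation: the model overestimates the actual value by 6.6880 at this point (negative residual → observation lies below the fitted line).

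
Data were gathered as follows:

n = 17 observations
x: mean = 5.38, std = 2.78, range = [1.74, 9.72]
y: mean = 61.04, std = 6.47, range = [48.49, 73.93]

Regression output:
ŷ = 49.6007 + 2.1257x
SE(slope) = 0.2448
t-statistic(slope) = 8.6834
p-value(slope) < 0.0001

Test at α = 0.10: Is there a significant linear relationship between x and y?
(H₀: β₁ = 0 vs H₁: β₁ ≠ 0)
Reject H₀: p-value < 0.0001 < α = 0.10. The linear relationship is significant at the 10% level.

Hypothesis test for the slope coefficient:

H₀: β₁ = 0 (no linear relationship)
H₁: β₁ ≠ 0 (linear relationship exists)

Test statistic: t = β̂₁ / SE(β̂₁) = 2.1257 / 0.2448 = 8.6834

The p-value (<0.0001) is the probability, under H₀, of a t-statistic at least as extreme as |t| = 8.6834 (two-sided, df = n − 2 = 15).

Decision rule: reject H₀ if p-value < α.
p-value < 0.0001 < α = 0.10 → reject H₀.

There is sufficient evidence at the 10% significance level to conclude that a linear relationship exists between x and y.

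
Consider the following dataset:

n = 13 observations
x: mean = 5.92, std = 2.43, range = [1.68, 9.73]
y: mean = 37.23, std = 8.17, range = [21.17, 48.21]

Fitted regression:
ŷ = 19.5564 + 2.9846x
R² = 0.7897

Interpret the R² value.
R² = 0.7897 means 78.97% of the variation in y is explained by the linear relationship with x. This indicates a strong fit.

The coefficient of determination R² is the fraction of the total variation in y that the fitted line accounts for.

Here R² = 0.7897:
- Explained: 78.97% of the variation in y
- Unexplained (residual): 100% − 78.97% = 21.03%
- Rule of thumb (below 0.3 weak; 0.3 to below 0.7 moderate; 0.7 and above strong) → strong

Equivalently, for simple linear regression R² = r², so |r| = √0.7897 ≈ 0.8887.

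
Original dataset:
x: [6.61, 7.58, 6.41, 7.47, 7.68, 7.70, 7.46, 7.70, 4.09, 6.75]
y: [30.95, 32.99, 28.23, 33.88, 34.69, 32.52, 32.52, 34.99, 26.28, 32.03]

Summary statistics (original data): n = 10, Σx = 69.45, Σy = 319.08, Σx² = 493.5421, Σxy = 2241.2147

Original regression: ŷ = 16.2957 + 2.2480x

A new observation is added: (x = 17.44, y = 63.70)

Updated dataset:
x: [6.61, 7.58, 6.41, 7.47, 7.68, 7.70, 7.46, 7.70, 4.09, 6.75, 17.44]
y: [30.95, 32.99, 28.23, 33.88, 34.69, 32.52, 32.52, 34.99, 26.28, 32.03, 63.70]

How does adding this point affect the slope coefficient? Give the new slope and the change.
The slope changes from 2.2480 to 2.9506 (change of +0.7026, or +31.3%).

The new point has HIGH LEVERAGE: x = 17.44 is far from the original mean x̄ = 69.45/10 ≈ 6.95 (original range [4.09, 7.70]).

Step 1: Update the sums with the new point (n goes from 10 to 11)
Σx  = 69.45 + 17.44 = 86.89
Σy  = 319.08 + 63.70 = 382.78
Σx² = 493.5421 + 17.44² = 493.5421 + 304.1536 = 797.6957
Σxy = 2241.2147 + 17.44×63.70 = 2241.2147 + 1110.9280 = 3352.1427

Step 2: Recompute the slope with b₁ = (nΣxy − ΣxΣy) / (nΣx² − (Σx)²)
Numerator   = 11×3352.1427 − 86.89×382.78 = 36873.5697 − 33259.7542 = 3613.8155
Denominator = 11×797.6957 − 86.89² = 8774.6527 − 7549.8721 = 1224.7806
b₁(new) = 3613.8155 / 1224.7806 = 2.9506

(Same formula on the original sums: (10×2241.2147 − 69.45×319.08) / (10×493.5421 − 69.45²) = 252.0410 / 112.1185 = 2.2480, matching the given fit.)

Step 3: Change in slope
Δβ₁ = 2.9506 − 2.2480 = +0.7026
Relative change = +0.7026 / 2.2480 × 100% = +31.3%
→ the slope increases when the point is added.

A high-leverage point only changes the slope if it is off the original line; here y = 63.70 is above the original trend, so the slope increases.
In practice: examine leverage (hᵢ) and Cook's distance rather than deleting it automatically.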